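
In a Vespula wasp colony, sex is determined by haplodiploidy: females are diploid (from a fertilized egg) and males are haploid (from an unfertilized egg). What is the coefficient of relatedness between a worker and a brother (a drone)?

0.25

Her haploid brother carries none of their father's genes and a random half of their mother's genome; that half matches the maternal half of her own genome with probability 1/2: r = 1/2 · 1/2 = 1/4.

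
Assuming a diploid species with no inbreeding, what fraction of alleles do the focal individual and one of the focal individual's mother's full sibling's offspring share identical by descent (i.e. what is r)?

0.125

Each parent–offspring link contributes a factor of 1/2, and independent paths through distinct common ancestors add.
First cousins share one grandparent pair — two paths of length 4: r = 2·(1/2)^4 = 1/8.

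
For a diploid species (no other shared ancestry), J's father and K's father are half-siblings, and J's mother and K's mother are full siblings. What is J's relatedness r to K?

Wright's path rule: contributions from independent ancestry routes add.
J and K are related in two ways: half first cousins through their fathers (r = 1/16) and first cousins through their mothers (r = 1/8).
r = 1/16 + 1/8 = 3/16 = 0.1875.

0.1875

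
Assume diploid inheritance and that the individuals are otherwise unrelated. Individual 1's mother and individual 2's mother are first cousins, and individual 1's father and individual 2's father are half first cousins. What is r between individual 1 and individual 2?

0.046875

Relatedness sums over independent paths through distinct common ancestors.
Individual 1 and individual 2 are related in two ways: second cousins through their mothers (r = 1/32) and half second cousins through their fathers (r = 1/64).
r = 1/32 + 1/64 = 3/64 = 0.046875.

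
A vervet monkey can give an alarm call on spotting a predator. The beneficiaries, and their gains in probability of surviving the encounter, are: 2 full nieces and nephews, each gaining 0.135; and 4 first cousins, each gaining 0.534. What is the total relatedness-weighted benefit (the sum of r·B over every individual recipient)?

0.3345

r to a full niece or nephew = 1/4 (full aunt/uncle↔niece/nephew: two paths of length 3 through the shared grandparent pair: r = 2·(1/2)^3 = 1/4).
r to a first cousin = 1/8 (first cousins share one grandparent pair — two paths of length 4: r = 2·(1/2)^4 = 1/8).
Summing one r·B term per recipient: 2·0.25·0.135 + 4·0.125·0.534 = 0.3345.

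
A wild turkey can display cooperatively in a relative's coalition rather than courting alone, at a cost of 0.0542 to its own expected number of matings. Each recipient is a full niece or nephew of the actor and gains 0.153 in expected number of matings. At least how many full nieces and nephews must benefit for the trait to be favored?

r to a full niece or nephew = 0.25 (full aunt/uncle↔niece/nephew: two paths of length 3 through the shared grandparent pair: r = 2·(1/2)^3 = 1/4).
Hamilton's rule: n·r·B > C  ⇒  n > C/(r·B) = 0.0542/(0.25·0.153) = 1.417.
The smallest integer exceeding 1.417 is 2.

2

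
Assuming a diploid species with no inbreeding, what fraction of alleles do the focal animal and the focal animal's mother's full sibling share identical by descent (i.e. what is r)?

0.25

Each parent–offspring link contributes a factor of 1/2, and independent paths through distinct common ancestors add.
Full aunt/uncle↔niece/nephew: two paths of length 3 through the shared grandparent pair: r = 2·(1/2)^3 = 1/4.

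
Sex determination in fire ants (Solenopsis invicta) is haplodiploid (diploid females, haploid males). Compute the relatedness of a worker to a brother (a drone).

0.25

Her haploid brother carries none of their father's genes and a random half of their mother's genome; that half matches the maternal half of her own genome with probability 1/2: r = 1/2 · 1/2 = 1/4.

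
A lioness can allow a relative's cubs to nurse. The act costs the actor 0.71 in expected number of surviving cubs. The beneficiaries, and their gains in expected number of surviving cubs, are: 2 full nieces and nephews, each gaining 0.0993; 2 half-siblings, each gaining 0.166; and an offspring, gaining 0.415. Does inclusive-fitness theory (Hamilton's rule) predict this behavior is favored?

No

Hamilton's rule: the trait is favored when the sum of r·B over every recipient exceeds the actor's cost C.
r to a full niece or nephew = 1/4 (full aunt/uncle↔niece/nephew: two paths of length 3 through the shared grandparent pair: r = 2·(1/2)^3 = 1/4).
r to a half-sibling = 0.25 (half-sibs share one parent — one path of length 2: r = (1/2)^2 = 1/4).
r to an offspring = 1/2 (one parent–offspring link: r = (1/2)^1 = 1/2).
Summing one r·B term per recipient: 2·0.25·0.0993 + 2·0.25·0.166 + 1·0.5·0.415 = 0.34015.
0.34015 < 0.71: the indirect benefit is less than the cost.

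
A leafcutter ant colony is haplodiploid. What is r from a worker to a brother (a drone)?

0.25

Her haploid brother carries none of their father's genes and a random half of their mother's genome; that half matches the maternal half of her own genome with probability 1/2: r = 1/2 · 1/2 = 1/4.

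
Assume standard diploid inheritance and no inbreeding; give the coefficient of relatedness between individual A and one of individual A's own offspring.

Each parent–offspring link contributes a factor of 1/2, and independent paths through distinct common ancestors add.
One parent–offspring link: r = (1/2)^1 = 1/2.

0.5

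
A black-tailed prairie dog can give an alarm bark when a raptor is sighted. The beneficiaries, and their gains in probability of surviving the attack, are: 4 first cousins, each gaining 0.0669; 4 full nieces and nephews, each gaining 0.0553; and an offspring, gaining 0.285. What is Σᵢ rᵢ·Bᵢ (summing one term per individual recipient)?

r to a first cousin = 1/8 (first cousins share one grandparent pair — two paths of length 4: r = 2·(1/2)^4 = 1/8).
r to a full niece or nephew = 0.25 (full aunt/uncle↔niece/nephew: two paths of length 3 through the shared grandparent pair: r = 2·(1/2)^3 = 1/4).
r to an offspring = 0.5 (one parent–offspring link: r = (1/2)^1 = 1/2).
Summing one r·B term per recipient: 4·0.125·0.0669 + 4·0.25·0.0553 + 1·0.5·0.285 = 0.23125.

0.23125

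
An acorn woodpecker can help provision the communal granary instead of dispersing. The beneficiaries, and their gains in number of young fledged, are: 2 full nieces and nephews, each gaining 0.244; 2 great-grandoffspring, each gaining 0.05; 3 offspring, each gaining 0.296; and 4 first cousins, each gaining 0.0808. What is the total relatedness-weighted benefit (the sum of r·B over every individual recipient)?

r to a full niece or nephew = 1/4 (full aunt/uncle↔niece/nephew: two paths of length 3 through the shared grandparent pair: r = 2·(1/2)^3 = 1/4).
r to a great-grandoffspring = 0.125 (three parent–offspring links: r = (1/2)^3 = 1/8).
r to an offspring = 0.5 (one parent–offspring link: r = (1/2)^1 = 1/2).
r to a first cousin = 1/8 (first cousins share one grandparent pair — two paths of length 4: r = 2·(1/2)^4 = 1/8).
Summing one r·B term per recipient: 2·0.25·0.244 + 2·0.125·0.05 + 3·0.5·0.296 + 4·0.125·0.0808 = 0.6189.

0.6189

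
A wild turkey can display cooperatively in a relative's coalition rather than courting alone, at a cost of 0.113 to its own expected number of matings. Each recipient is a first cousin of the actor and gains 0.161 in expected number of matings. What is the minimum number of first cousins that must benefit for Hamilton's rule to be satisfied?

6

r to a first cousin = 0.125 (first cousins share one grandparent pair — two paths of length 4: r = 2·(1/2)^4 = 1/8).
Hamilton's rule: n·r·B > C  ⇒  n > C/(r·B) = 0.113/(0.125·0.161) = 5.615.
The smallest integer exceeding 5.615 is 6.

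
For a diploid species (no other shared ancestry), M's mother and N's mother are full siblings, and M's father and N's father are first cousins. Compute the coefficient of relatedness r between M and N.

Relatedness sums over independent paths through distinct common ancestors.
M and N are related in two ways: first cousins through their mothers (r = 1/8) and second cousins through their fathers (r = 1/32).
r = 1/8 + 1/32 = 0.15625.

0.15625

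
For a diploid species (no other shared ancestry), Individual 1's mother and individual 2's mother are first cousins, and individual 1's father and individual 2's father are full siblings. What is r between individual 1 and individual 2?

Relatedness sums over independent paths through distinct common ancestors.
Individual 1 and individual 2 are related in two ways: second cousins through their mothers (r = 1/32) and first cousins through their fathers (r = 1/8).
r = 1/32 + 1/8 = 0.15625.

0.15625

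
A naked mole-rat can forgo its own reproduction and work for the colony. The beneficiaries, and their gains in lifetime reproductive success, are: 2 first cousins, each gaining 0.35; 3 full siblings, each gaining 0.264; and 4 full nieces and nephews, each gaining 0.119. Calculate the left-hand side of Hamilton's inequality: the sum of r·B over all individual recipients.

0.6025

r to a first cousin = 1/8 (first cousins share one grandparent pair — two paths of length 4: r = 2·(1/2)^4 = 1/8).
r to a full sibling = 1/2 (full sibs share both parents — two paths of length 2: r = 2·(1/2)^2 = 1/2).
r to a full niece or nephew = 1/4 (full aunt/uncle↔niece/nephew: two paths of length 3 through the shared grandparent pair: r = 2·(1/2)^3 = 1/4).
Summing one r·B term per recipient: 2·0.125·0.35 + 3·0.5·0.264 + 4·0.25·0.119 = 0.6025.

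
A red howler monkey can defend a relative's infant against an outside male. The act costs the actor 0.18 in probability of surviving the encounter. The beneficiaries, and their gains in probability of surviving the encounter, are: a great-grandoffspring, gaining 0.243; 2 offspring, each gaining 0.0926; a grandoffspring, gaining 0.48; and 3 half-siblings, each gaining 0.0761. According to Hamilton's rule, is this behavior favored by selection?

Hamilton's rule: the trait is favored when the sum of r·B over every recipient exceeds the actor's cost C.
r to a great-grandoffspring = 1/8 (three parent–offspring links: r = (1/2)^3 = 1/8).
r to an offspring = 0.5 (one parent–offspring link: r = (1/2)^1 = 1/2).
r to a grandoffspring = 1/4 (two parent–offspring links: r = (1/2)^2 = 1/4).
r to a half-sibling = 0.25 (half-sibs share one parent — one path of length 2: r = (1/2)^2 = 1/4).
Summing one r·B term per recipient: 1·0.125·0.243 + 2·0.5·0.0926 + 1·0.25·0.48 + 3·0.25·0.0761 = 0.30005.
0.30005 > 0.18: the indirect benefit exceeds the cost.

Yes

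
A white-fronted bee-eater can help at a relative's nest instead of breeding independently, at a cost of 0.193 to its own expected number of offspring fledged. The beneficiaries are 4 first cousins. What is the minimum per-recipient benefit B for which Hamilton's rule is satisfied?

0.386

r to a first cousin = 0.125 (first cousins share one grandparent pair — two paths of length 4: r = 2·(1/2)^4 = 1/8).
Hamilton's rule with n recipients of equal r: n·r·B > C, so B > C/(n·r) = 0.193/(4·0.125) = 0.386.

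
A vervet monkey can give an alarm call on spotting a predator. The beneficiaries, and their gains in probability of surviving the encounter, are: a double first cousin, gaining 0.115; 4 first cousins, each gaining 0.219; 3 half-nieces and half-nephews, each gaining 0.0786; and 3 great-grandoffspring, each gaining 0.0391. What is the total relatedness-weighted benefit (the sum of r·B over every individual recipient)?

r to a double first cousin = 1/4 (double first cousins share both grandparent pairs — four paths of length 4: r = 4·(1/2)^4 = 1/4).
r to a first cousin = 0.125 (first cousins share one grandparent pair — two paths of length 4: r = 2·(1/2)^4 = 1/8).
r to a half-niece or half-nephew = 0.125 (half-aunt/uncle↔niece/nephew: one path of length 3: r = (1/2)^3 = 1/8).
r to a great-grandoffspring = 1/8 (three parent–offspring links: r = (1/2)^3 = 1/8).
Summing one r·B term per recipient: 1·0.25·0.115 + 4·0.125·0.219 + 3·0.125·0.0786 + 3·0.125·0.0391 = 0.1823875.

0.1823875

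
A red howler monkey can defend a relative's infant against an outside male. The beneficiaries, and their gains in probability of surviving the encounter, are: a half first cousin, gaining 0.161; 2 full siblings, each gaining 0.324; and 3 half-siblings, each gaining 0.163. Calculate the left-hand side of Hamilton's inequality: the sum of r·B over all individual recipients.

r to a half first cousin = 1/16 (half first cousins share one grandparent — one path of length 4: r = (1/2)^4 = 1/16).
r to a full sibling = 1/2 (full sibs share both parents — two paths of length 2: r = 2·(1/2)^2 = 1/2).
r to a half-sibling = 0.25 (half-sibs share one parent — one path of length 2: r = (1/2)^2 = 1/4).
Summing one r·B term per recipient: 1·0.0625·0.161 + 2·0.5·0.324 + 3·0.25·0.163 = 0.4563125.

0.4563125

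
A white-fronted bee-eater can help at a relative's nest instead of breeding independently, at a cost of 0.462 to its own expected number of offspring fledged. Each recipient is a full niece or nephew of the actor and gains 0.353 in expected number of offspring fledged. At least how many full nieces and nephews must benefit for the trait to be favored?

r to a full niece or nephew = 1/4 (full aunt/uncle↔niece/nephew: two paths of length 3 through the shared grandparent pair: r = 2·(1/2)^3 = 1/4).
Hamilton's rule: n·r·B > C  ⇒  n > C/(r·B) = 0.462/(0.25·0.353) = 5.235.
The smallest integer exceeding 5.235 is 6.

6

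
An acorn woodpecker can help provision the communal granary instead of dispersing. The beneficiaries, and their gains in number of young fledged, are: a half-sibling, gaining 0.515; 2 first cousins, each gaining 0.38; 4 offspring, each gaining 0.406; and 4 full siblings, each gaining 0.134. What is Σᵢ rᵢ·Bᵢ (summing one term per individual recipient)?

1.30375

r to a half-sibling = 0.25 (half-sibs share one parent — one path of length 2: r = (1/2)^2 = 1/4).
r to a first cousin = 1/8 (first cousins share one grandparent pair — two paths of length 4: r = 2·(1/2)^4 = 1/8).
r to an offspring = 1/2 (one parent–offspring link: r = (1/2)^1 = 1/2).
r to a full sibling = 0.5 (full sibs share both parents — two paths of length 2: r = 2·(1/2)^2 = 1/2).
Summing one r·B term per recipient: 1·0.25·0.515 + 2·0.125·0.38 + 4·0.5·0.406 + 4·0.5·0.134 = 1.30375.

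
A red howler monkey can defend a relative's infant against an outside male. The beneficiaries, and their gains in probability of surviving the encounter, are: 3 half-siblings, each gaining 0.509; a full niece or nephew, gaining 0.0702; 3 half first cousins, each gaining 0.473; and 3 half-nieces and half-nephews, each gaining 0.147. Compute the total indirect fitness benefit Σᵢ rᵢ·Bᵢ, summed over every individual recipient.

0.5431125

r to a half-sibling = 0.25 (half-sibs share one parent — one path of length 2: r = (1/2)^2 = 1/4).
r to a full niece or nephew = 0.25 (full aunt/uncle↔niece/nephew: two paths of length 3 through the shared grandparent pair: r = 2·(1/2)^3 = 1/4).
r to a half first cousin = 0.0625 (half first cousins share one grandparent — one path of length 4: r = (1/2)^4 = 1/16).
r to a half-niece or half-nephew = 1/8 (half-aunt/uncle↔niece/nephew: one path of length 3: r = (1/2)^3 = 1/8).
Summing one r·B term per recipient: 3·0.25·0.509 + 1·0.25·0.0702 + 3·0.0625·0.473 + 3·0.125·0.147 = 0.5431125.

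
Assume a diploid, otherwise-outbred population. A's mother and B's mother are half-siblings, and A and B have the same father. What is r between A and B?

0.3125

Wright's path rule: contributions from independent ancestry routes add.
A and B are related in two ways: half first cousins through their mothers (r = 1/16) and half-sibs through their shared father (r = 1/4).
r = 1/16 + 1/4 = 5/16 = 0.3125.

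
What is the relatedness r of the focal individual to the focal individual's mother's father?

Each parent–offspring link contributes a factor of 1/2, and independent paths through distinct common ancestors add.
Two parent–offspring links: r = (1/2)^2 = 1/4.

0.25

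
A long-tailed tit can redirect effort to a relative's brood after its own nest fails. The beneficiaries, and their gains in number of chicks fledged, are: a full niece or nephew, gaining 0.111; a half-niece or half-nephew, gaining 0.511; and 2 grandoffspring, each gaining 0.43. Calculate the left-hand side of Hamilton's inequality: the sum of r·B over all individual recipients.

0.306625

r to a full niece or nephew = 1/4 (full aunt/uncle↔niece/nephew: two paths of length 3 through the shared grandparent pair: r = 2·(1/2)^3 = 1/4).
r to a half-niece or half-nephew = 0.125 (half-aunt/uncle↔niece/nephew: one path of length 3: r = (1/2)^3 = 1/8).
r to a grandoffspring = 1/4 (two parent–offspring links: r = (1/2)^2 = 1/4).
Summing one r·B term per recipient: 1·0.25·0.111 + 1·0.125·0.511 + 2·0.25·0.43 = 0.306625.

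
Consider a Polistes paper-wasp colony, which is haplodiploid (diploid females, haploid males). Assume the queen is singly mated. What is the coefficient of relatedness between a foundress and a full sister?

Haplodiploid full sisters inherit their father's entire haploid genome identically (contributing 1/2) and on average half of their mother's contribution (1/2 · 1/2 = 1/4); r = 1/2 + 1/4 = 3/4.

0.75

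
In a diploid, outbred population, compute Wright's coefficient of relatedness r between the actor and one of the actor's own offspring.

0.5

Each parent–offspring link contributes a factor of 1/2, and independent paths through distinct common ancestors add.
One parent–offspring link: r = (1/2)^1 = 1/2.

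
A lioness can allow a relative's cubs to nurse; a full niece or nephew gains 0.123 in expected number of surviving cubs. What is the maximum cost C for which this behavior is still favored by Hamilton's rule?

0.03075

r to a full niece or nephew = 1/4 (full aunt/uncle↔niece/nephew: two paths of length 3 through the shared grandparent pair: r = 2·(1/2)^3 = 1/4).
Hamilton's rule: n·r·B > C, so the trait is favored while C < n·r·B = 1·0.25·0.123 = 0.03075.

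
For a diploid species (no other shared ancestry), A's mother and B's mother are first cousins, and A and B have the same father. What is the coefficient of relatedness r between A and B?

0.28125

Independent pedigree routes through distinct common ancestors add.
A and B are related in two ways: second cousins through their mothers (r = 1/32) and half-sibs through their shared father (r = 1/4).
r = 1/32 + 1/4 = 0.28125.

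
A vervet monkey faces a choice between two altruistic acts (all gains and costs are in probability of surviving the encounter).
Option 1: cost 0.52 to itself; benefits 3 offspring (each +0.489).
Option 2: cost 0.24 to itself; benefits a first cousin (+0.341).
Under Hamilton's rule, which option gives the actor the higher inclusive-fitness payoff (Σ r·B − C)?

Option 1: r to an offspring = 0.5.
Option 1: Σ r·B − C = (3·0.5·0.489) − 0.52 = 0.2135.
Option 2: r to a first cousin = 0.125.
Option 2: Σ r·B − C = (1·0.125·0.341) − 0.24 = -0.197375.
Option 1 has the higher net inclusive-fitness payoff.

Option 1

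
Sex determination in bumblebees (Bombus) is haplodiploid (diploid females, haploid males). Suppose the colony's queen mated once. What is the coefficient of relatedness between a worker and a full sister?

Haplodiploid full sisters inherit their father's entire haploid genome identically (contributing 1/2) and on average half of their mother's contribution (1/2 · 1/2 = 1/4); r = 1/2 + 1/4 = 3/4.

0.75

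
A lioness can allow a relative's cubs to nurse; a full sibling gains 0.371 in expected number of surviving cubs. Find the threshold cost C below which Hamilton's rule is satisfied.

r to a full sibling = 1/2 (full sibs share both parents — two paths of length 2: r = 2·(1/2)^2 = 1/2).
Hamilton's rule: n·r·B > C, so the trait is favored while C < n·r·B = 1·0.5·0.371 = 0.1855.

0.1855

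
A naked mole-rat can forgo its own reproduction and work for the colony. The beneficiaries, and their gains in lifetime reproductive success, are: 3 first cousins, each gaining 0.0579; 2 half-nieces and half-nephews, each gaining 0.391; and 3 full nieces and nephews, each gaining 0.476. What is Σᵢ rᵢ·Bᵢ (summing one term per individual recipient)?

0.4764625

r to a first cousin = 0.125 (first cousins share one grandparent pair — two paths of length 4: r = 2·(1/2)^4 = 1/8).
r to a half-niece or half-nephew = 1/8 (half-aunt/uncle↔niece/nephew: one path of length 3: r = (1/2)^3 = 1/8).
r to a full niece or nephew = 0.25 (full aunt/uncle↔niece/nephew: two paths of length 3 through the shared grandparent pair: r = 2·(1/2)^3 = 1/4).
Summing one r·B term per recipient: 3·0.125·0.0579 + 2·0.125·0.391 + 3·0.25·0.476 = 0.4764625.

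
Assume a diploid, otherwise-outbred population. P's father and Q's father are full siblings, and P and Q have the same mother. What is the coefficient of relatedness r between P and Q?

0.375

Independent pedigree routes through distinct common ancestors add.
P and Q are related in two ways: first cousins through their fathers (r = 1/8) and half-sibs through their shared mother (r = 1/4).
r = 1/8 + 1/4 = 0.375.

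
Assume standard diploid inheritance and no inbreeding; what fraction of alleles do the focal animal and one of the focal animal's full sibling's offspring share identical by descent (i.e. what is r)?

0.25

Each parent–offspring link contributes a factor of 1/2, and independent paths through distinct common ancestors add.
Full aunt/uncle↔niece/nephew: two paths of length 3 through the shared grandparent pair: r = 2·(1/2)^3 = 1/4.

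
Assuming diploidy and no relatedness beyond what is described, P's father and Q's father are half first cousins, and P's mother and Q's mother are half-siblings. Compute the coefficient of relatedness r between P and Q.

With two independent routes of shared ancestry, r is the sum of the two contributions.
P and Q are related in two ways: half second cousins through their fathers (r = 1/64) and half first cousins through their mothers (r = 1/16).
r = 1/64 + 1/16 = 5/64 = 0.078125.

0.078125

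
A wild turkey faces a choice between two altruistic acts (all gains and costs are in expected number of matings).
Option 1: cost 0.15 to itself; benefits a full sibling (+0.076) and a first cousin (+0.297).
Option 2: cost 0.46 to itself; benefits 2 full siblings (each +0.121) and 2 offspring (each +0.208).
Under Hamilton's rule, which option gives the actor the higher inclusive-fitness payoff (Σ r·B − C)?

Option 1: r to a full sibling = 0.5.
Option 1: r to a first cousin = 0.125.
Option 1: Σ r·B − C = (1·0.5·0.076 + 1·0.125·0.297) − 0.15 = -0.074875.
Option 2: r to a full sibling = 0.5.
Option 2: r to an offspring = 0.5.
Option 2: Σ r·B − C = (2·0.5·0.121 + 2·0.5·0.208) − 0.46 = -0.131.
Option 1 has the higher net inclusive-fitness payoff.

Option 1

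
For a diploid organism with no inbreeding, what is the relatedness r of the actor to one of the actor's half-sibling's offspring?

Each parent–offspring link contributes a factor of 1/2, and independent paths through distinct common ancestors add.
Half-aunt/uncle↔niece/nephew: one path of length 3: r = (1/2)^3 = 1/8.

0.125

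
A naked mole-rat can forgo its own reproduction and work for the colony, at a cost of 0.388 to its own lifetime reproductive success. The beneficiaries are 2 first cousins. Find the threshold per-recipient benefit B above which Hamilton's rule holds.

1.552

r to a first cousin = 0.125 (first cousins share one grandparent pair — two paths of length 4: r = 2·(1/2)^4 = 1/8).
Hamilton's rule with n recipients of equal r: n·r·B > C, so B > C/(n·r) = 0.388/(2·0.125) = 1.552.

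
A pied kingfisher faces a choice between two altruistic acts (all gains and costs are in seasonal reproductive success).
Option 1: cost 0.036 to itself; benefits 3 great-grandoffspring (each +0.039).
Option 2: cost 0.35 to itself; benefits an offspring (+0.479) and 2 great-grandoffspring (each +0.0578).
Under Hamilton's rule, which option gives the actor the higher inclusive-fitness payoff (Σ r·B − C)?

Option 1

Option 1: r to a great-grandoffspring = 0.125.
Option 1: Σ r·B − C = (3·0.125·0.039) − 0.036 = -0.021375.
Option 2: r to an offspring = 0.5.
Option 2: r to a great-grandoffspring = 0.125.
Option 2: Σ r·B − C = (1·0.5·0.479 + 2·0.125·0.0578) − 0.35 = -0.09605.
Option 1 has the higher net inclusive-fitness payoff.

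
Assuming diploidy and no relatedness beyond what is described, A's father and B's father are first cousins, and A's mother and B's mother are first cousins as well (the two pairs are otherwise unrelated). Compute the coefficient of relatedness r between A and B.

0.0625

Relatedness sums over independent paths through distinct common ancestors.
A and B are related in two ways: second cousins through their fathers (r = 1/32) and second cousins through their mothers (r = 1/32).
r = 1/32 + 1/32 = 0.0625.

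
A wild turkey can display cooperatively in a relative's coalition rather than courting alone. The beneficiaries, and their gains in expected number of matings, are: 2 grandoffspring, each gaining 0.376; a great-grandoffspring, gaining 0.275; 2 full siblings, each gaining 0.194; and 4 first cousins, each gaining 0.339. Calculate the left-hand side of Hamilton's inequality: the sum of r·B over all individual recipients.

0.585875

r to a grandoffspring = 0.25 (two parent–offspring links: r = (1/2)^2 = 1/4).
r to a great-grandoffspring = 1/8 (three parent–offspring links: r = (1/2)^3 = 1/8).
r to a full sibling = 1/2 (full sibs share both parents — two paths of length 2: r = 2·(1/2)^2 = 1/2).
r to a first cousin = 1/8 (first cousins share one grandparent pair — two paths of length 4: r = 2·(1/2)^4 = 1/8).
Summing one r·B term per recipient: 2·0.25·0.376 + 1·0.125·0.275 + 2·0.5·0.194 + 4·0.125·0.339 = 0.585875.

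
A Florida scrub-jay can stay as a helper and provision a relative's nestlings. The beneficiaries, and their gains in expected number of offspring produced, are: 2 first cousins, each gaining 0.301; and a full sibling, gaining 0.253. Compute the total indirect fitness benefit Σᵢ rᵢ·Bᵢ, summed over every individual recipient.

r to a first cousin = 0.125 (first cousins share one grandparent pair — two paths of length 4: r = 2·(1/2)^4 = 1/8).
r to a full sibling = 0.5 (full sibs share both parents — two paths of length 2: r = 2·(1/2)^2 = 1/2).
Summing one r·B term per recipient: 2·0.125·0.301 + 1·0.5·0.253 = 0.20175.

0.20175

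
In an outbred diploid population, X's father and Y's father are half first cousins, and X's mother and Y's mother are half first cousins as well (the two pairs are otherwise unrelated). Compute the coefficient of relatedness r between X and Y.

Independent pedigree routes through distinct common ancestors add.
X and Y are related in two ways: half second cousins through their fathers (r = 1/64) and half second cousins through their mothers (r = 1/64).
r = 1/64 + 1/64 = 1/32 = 0.03125.

0.03125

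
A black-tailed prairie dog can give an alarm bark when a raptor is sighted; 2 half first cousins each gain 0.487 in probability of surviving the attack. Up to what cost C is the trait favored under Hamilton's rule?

0.060875

r to a half first cousin = 1/16 (half first cousins share one grandparent — one path of length 4: r = (1/2)^4 = 1/16).
Hamilton's rule: n·r·B > C, so the trait is favored while C < n·r·B = 2·0.0625·0.487 = 0.060875.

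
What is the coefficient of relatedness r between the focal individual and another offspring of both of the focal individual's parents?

0.5

Each parent–offspring link contributes a factor of 1/2, and independent paths through distinct common ancestors add.
Full sibs share both parents — two paths of length 2: r = 2·(1/2)^2 = 1/2.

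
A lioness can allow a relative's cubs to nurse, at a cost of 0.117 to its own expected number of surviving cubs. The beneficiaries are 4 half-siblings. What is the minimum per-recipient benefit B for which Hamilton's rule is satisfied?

0.117

r to a half-sibling = 1/4 (half-sibs share one parent — one path of length 2: r = (1/2)^2 = 1/4).
Hamilton's rule with n recipients of equal r: n·r·B > C, so B > C/(n·r) = 0.117/(4·0.25) = 0.117.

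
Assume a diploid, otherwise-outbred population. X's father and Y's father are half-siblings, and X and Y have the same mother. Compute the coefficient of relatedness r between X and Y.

Independent pedigree routes through distinct common ancestors add.
X and Y are related in two ways: half first cousins through their fathers (r = 1/16) and half-sibs through their shared mother (r = 1/4).
r = 1/16 + 1/4 = 0.3125.

0.3125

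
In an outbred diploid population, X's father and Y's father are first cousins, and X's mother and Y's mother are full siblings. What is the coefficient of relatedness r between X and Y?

With two independent routes of shared ancestry, r is the sum of the two contributions.
X and Y are related in two ways: second cousins through their fathers (r = 1/32) and first cousins through their mothers (r = 1/8).
r = 1/32 + 1/8 = 0.15625.

0.15625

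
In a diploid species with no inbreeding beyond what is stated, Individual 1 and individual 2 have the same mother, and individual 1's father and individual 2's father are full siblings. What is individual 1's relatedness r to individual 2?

0.375

Independent pedigree routes through distinct common ancestors add.
Individual 1 and individual 2 are related in two ways: half-sibs through their shared mother (r = 1/4) and first cousins through their fathers (r = 1/8).
r = 1/4 + 1/8 = 3/8 = 0.375.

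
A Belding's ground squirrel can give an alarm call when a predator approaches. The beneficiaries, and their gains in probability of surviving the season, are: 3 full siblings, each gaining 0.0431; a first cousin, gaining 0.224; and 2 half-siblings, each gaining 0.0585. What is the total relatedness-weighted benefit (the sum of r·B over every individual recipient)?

r to a full sibling = 1/2 (full sibs share both parents — two paths of length 2: r = 2·(1/2)^2 = 1/2).
r to a first cousin = 0.125 (first cousins share one grandparent pair — two paths of length 4: r = 2·(1/2)^4 = 1/8).
r to a half-sibling = 0.25 (half-sibs share one parent — one path of length 2: r = (1/2)^2 = 1/4).
Summing one r·B term per recipient: 3·0.5·0.0431 + 1·0.125·0.224 + 2·0.25·0.0585 = 0.1219.

0.1219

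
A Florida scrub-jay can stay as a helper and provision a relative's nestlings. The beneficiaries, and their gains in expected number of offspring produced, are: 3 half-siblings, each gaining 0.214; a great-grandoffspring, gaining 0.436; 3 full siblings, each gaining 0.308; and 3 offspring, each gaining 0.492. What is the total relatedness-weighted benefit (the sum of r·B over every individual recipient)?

r to a half-sibling = 1/4 (half-sibs share one parent — one path of length 2: r = (1/2)^2 = 1/4).
r to a great-grandoffspring = 1/8 (three parent–offspring links: r = (1/2)^3 = 1/8).
r to a full sibling = 1/2 (full sibs share both parents — two paths of length 2: r = 2·(1/2)^2 = 1/2).
r to an offspring = 1/2 (one parent–offspring link: r = (1/2)^1 = 1/2).
Summing one r·B term per recipient: 3·0.25·0.214 + 1·0.125·0.436 + 3·0.5·0.308 + 3·0.5·0.492 = 1.415.

1.415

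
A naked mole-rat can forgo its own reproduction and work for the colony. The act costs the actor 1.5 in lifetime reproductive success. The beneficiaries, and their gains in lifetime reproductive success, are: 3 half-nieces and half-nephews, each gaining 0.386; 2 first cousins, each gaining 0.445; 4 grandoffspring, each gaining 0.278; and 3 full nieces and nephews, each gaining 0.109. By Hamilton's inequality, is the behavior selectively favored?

Hamilton's rule: the trait is favored when the sum of r·B over every recipient exceeds the actor's cost C.
r to a half-niece or half-nephew = 1/8 (half-aunt/uncle↔niece/nephew: one path of length 3: r = (1/2)^3 = 1/8).
r to a first cousin = 1/8 (first cousins share one grandparent pair — two paths of length 4: r = 2·(1/2)^4 = 1/8).
r to a grandoffspring = 1/4 (two parent–offspring links: r = (1/2)^2 = 1/4).
r to a full niece or nephew = 1/4 (full aunt/uncle↔niece/nephew: two paths of length 3 through the shared grandparent pair: r = 2·(1/2)^3 = 1/4).
Summing one r·B term per recipient: 3·0.125·0.386 + 2·0.125·0.445 + 4·0.25·0.278 + 3·0.25·0.109 = 0.61575.
0.61575 < 1.5: the indirect benefit is less than the cost.

No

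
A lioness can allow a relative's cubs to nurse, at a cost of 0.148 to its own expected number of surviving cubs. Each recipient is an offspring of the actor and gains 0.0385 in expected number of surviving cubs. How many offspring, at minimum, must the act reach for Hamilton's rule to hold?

8

r to an offspring = 1/2 (one parent–offspring link: r = (1/2)^1 = 1/2).
Hamilton's rule: n·r·B > C  ⇒  n > C/(r·B) = 0.148/(0.5·0.0385) = 7.688.
The smallest integer exceeding 7.688 is 8.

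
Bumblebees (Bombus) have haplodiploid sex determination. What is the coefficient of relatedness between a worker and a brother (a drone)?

Her haploid brother carries none of their father's genes and a random half of their mother's genome; that half matches the maternal half of her own genome with probability 1/2: r = 1/2 · 1/2 = 1/4.

0.25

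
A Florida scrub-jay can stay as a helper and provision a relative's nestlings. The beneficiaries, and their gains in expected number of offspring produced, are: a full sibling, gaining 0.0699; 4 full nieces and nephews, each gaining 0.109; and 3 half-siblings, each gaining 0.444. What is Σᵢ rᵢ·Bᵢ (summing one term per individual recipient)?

0.47695

r to a full sibling = 1/2 (full sibs share both parents — two paths of length 2: r = 2·(1/2)^2 = 1/2).
r to a full niece or nephew = 1/4 (full aunt/uncle↔niece/nephew: two paths of length 3 through the shared grandparent pair: r = 2·(1/2)^3 = 1/4).
r to a half-sibling = 0.25 (half-sibs share one parent — one path of length 2: r = (1/2)^2 = 1/4).
Summing one r·B term per recipient: 1·0.5·0.0699 + 4·0.25·0.109 + 3·0.25·0.444 = 0.47695.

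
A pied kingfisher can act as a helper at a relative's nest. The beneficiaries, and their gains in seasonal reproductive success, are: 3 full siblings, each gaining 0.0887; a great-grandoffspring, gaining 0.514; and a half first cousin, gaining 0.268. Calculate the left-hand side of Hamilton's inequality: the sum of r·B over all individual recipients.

0.21405

r to a full sibling = 1/2 (full sibs share both parents — two paths of length 2: r = 2·(1/2)^2 = 1/2).
r to a great-grandoffspring = 1/8 (three parent–offspring links: r = (1/2)^3 = 1/8).
r to a half first cousin = 1/16 (half first cousins share one grandparent — one path of length 4: r = (1/2)^4 = 1/16).
Summing one r·B term per recipient: 3·0.5·0.0887 + 1·0.125·0.514 + 1·0.0625·0.268 = 0.21405.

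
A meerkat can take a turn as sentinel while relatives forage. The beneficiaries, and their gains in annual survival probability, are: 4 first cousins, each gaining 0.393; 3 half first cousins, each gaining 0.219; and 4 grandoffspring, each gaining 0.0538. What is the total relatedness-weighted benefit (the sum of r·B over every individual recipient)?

r to a first cousin = 0.125 (first cousins share one grandparent pair — two paths of length 4: r = 2·(1/2)^4 = 1/8).
r to a half first cousin = 0.0625 (half first cousins share one grandparent — one path of length 4: r = (1/2)^4 = 1/16).
r to a grandoffspring = 0.25 (two parent–offspring links: r = (1/2)^2 = 1/4).
Summing one r·B term per recipient: 4·0.125·0.393 + 3·0.0625·0.219 + 4·0.25·0.0538 = 0.2913625.

0.2913625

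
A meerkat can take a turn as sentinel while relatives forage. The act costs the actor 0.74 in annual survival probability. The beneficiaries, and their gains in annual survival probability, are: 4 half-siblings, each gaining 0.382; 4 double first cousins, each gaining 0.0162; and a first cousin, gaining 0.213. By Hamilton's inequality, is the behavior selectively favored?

Hamilton's rule: the trait is favored when the sum of r·B over every recipient exceeds the actor's cost C.
r to a half-sibling = 0.25 (half-sibs share one parent — one path of length 2: r = (1/2)^2 = 1/4).
r to a double first cousin = 1/4 (double first cousins share both grandparent pairs — four paths of length 4: r = 4·(1/2)^4 = 1/4).
r to a first cousin = 0.125 (first cousins share one grandparent pair — two paths of length 4: r = 2·(1/2)^4 = 1/8).
Summing one r·B term per recipient: 4·0.25·0.382 + 4·0.25·0.0162 + 1·0.125·0.213 = 0.424825.
0.424825 < 0.74: the indirect benefit is less than the cost.

No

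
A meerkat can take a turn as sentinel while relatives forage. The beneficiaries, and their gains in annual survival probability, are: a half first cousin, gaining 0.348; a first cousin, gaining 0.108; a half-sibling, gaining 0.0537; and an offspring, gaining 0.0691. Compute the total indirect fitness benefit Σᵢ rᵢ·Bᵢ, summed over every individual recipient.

r to a half first cousin = 0.0625 (half first cousins share one grandparent — one path of length 4: r = (1/2)^4 = 1/16).
r to a first cousin = 0.125 (first cousins share one grandparent pair — two paths of length 4: r = 2·(1/2)^4 = 1/8).
r to a half-sibling = 1/4 (half-sibs share one parent — one path of length 2: r = (1/2)^2 = 1/4).
r to an offspring = 1/2 (one parent–offspring link: r = (1/2)^1 = 1/2).
Summing one r·B term per recipient: 1·0.0625·0.348 + 1·0.125·0.108 + 1·0.25·0.0537 + 1·0.5·0.0691 = 0.083225.

0.083225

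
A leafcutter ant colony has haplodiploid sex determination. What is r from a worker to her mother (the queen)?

0.5

One meiotic link between diploid queen and diploid daughter: r = 1/2.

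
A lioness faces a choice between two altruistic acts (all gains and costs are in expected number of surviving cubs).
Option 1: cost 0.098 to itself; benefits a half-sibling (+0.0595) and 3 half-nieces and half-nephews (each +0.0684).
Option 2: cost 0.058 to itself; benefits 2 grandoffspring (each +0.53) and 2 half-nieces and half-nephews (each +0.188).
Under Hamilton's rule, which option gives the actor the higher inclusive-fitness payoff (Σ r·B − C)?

Option 1: r to a half-sibling = 0.25.
Option 1: r to a half-niece or half-nephew = 0.125.
Option 1: Σ r·B − C = (1·0.25·0.0595 + 3·0.125·0.0684) − 0.098 = -0.057475.
Option 2: r to a grandoffspring = 0.25.
Option 2: r to a half-niece or half-nephew = 0.125.
Option 2: Σ r·B − C = (2·0.25·0.53 + 2·0.125·0.188) − 0.058 = 0.254.
Option 2 has the higher net inclusive-fitness payoff.

Option 2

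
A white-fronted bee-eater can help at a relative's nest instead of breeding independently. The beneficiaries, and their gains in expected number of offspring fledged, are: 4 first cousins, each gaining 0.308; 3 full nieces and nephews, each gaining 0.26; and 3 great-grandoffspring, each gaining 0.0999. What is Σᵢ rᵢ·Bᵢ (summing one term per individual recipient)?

r to a first cousin = 1/8 (first cousins share one grandparent pair — two paths of length 4: r = 2·(1/2)^4 = 1/8).
r to a full niece or nephew = 0.25 (full aunt/uncle↔niece/nephew: two paths of length 3 through the shared grandparent pair: r = 2·(1/2)^3 = 1/4).
r to a great-grandoffspring = 1/8 (three parent–offspring links: r = (1/2)^3 = 1/8).
Summing one r·B term per recipient: 4·0.125·0.308 + 3·0.25·0.26 + 3·0.125·0.0999 = 0.3864625.

0.3864625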